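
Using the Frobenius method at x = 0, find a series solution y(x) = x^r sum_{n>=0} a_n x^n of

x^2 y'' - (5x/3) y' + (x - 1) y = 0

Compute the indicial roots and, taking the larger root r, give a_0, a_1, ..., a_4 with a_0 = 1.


Write in Frobenius form y'' + (p(x)/x) y' + (q(x)/x^2) y = 0:
  p(x) = -5/3,  q(x) = x - 1.
Indicial equation: r(r-1) + (-5/3) r + (-1) = 0 -> roots r_1 = 3, r_2 = -1/3.
Take r = r_1 = 3. Let y(x) = x^r sum_{n>=0} a_n x^n with a_0 = 1.
Substitute y = x^r sum a_n x^n and match x^{r+n}. The recurrence is
  D(n) a_n + 1 a_{n-1} = 0,  where D(n) = (r+n)(r+n-1) + (-5/3)(r+n) + (-1).
  a_n = -1 / D(n) * a_{n-1}.
Since the indicial polynomial factors as (r - r_1)(r - r_2), D(n) = (r_1 + n - r_1)(r_1 + n - r_2) = n(n + 10/3).
Evaluating step by step (a_0 = 1):
  n = 1: D(1) = 1(1 + 10/3) = 13/3; numerator = -1(1) = -1; a_1 = (-1)/(13/3) = -3/13
  n = 2: D(2) = 2(2 + 10/3) = 32/3; numerator = -1(-3/13) = 3/13; a_2 = (3/13)/(32/3) = 9/416
  n = 3: D(3) = 3(3 + 10/3) = 19; numerator = -1(9/416) = -9/416; a_3 = (-9/416)/(19) = -9/7904
  n = 4: D(4) = 4(4 + 10/3) = 88/3; numerator = -1(-9/7904) = 9/7904; a_4 = (9/7904)/(88/3) = 27/695552

r = 3; a_0 = 1; a_1 = -3/13; a_2 = 9/416; a_3 = -9/7904; a_4 = 27/695552


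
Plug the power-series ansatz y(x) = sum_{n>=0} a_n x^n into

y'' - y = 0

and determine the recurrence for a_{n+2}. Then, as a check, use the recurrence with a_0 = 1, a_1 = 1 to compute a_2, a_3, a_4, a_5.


Substitute y = sum_n a_n x^n into y'' + (const) y = 0.
y''(x) = sum_{n>=0} (n+2)(n+1) a_{n+2} x^n.
The ODE becomes sum_n [(n+2)(n+1) a_{n+2} - 1 a_n] x^n = 0.
Setting each coefficient to zero gives the recurrence:
  (n+2)(n+1) a_{n+2} - 1 a_n = 0,
  a_{n+2} = 1 / ((n+1)(n+2)) a_n.

Check with a_0 = 1, a_1 = 1 (apply the recurrence for n = 0, 1, 2, 3): a_0 = 1, a_1 = 1, a_2 = 1/2, a_3 = 1/6, a_4 = 1/24, a_5 = 1/120.

a_{n+2} = 1/((n+1)(n+2)) * a_n; check: a_0 = 1, a_1 = 1, a_2 = 1/2, a_3 = 1/6, a_4 = 1/24, a_5 = 1/120


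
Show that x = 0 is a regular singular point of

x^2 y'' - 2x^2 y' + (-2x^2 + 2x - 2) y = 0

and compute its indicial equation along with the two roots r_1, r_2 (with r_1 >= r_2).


Divide by x^2 to reach normal form y'' + P_1(x) y' + P_2(x) y = 0 with P_1(x) = -2 and P_2(x) = -2 + 2/x - 2/x^2.
x = 0 is a singular point because the y-coefficient -2 + 2/x - 2/x^2 has a pole at x = 0.
It is a regular singular point because x P_1(x) = p(x) = -2x and x^2 P_2(x) = q(x) = -2x^2 + 2x - 2 are polynomials, hence analytic at x = 0.
p(0) = 0,  q(0) = -2.
Indicial equation: r(r-1) + p(0) r + q(0) = 0, i.e. r^2 + (p(0) - 1) r + q(0) = 0, i.e. r^2 - 1 r - 2 = 0.
Discriminant: (-1)^2 - 4(-2) = 9, so r = (1 ± 3)/2.
Solving: r_1 = 2, r_2 = -1.

indicial: r^2 - 1 r - 2 = 0; roots r_1 = 2, r_2 = -1


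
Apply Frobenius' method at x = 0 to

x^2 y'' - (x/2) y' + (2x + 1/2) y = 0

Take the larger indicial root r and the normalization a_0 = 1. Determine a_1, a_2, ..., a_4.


Write in Frobenius form y'' + (p(x)/x) y' + (q(x)/x^2) y = 0:
  p(x) = -1/2,  q(x) = 2x + 1/2.
Indicial equation: r(r-1) + (-1/2) r + (1/2) = 0 -> roots r_1 = 1, r_2 = 1/2.
Take r = r_1 = 1. Let y(x) = x^r sum_{n>=0} a_n x^n with a_0 = 1.
Substitute y = x^r sum a_n x^n and match x^{r+n}. The recurrence is
  D(n) a_n + 2 a_{n-1} = 0,  where D(n) = (r+n)(r+n-1) + (-1/2)(r+n) + (1/2).
  a_n = -2 / D(n) * a_{n-1}.
Since the indicial polynomial factors as (r - r_1)(r - r_2), D(n) = (r_1 + n - r_1)(r_1 + n - r_2) = n(n + 1/2).
Evaluating step by step (a_0 = 1):
  n = 1: D(1) = 1(1 + 1/2) = 3/2; numerator = -2(1) = -2; a_1 = (-2)/(3/2) = -4/3
  n = 2: D(2) = 2(2 + 1/2) = 5; numerator = -2(-4/3) = 8/3; a_2 = (8/3)/(5) = 8/15
  n = 3: D(3) = 3(3 + 1/2) = 21/2; numerator = -2(8/15) = -16/15; a_3 = (-16/15)/(21/2) = -32/315
  n = 4: D(4) = 4(4 + 1/2) = 18; numerator = -2(-32/315) = 64/315; a_4 = (64/315)/(18) = 32/2835

r = 1; a_0 = 1; a_1 = -4/3; a_2 = 8/15; a_3 = -32/315; a_4 = 32/2835


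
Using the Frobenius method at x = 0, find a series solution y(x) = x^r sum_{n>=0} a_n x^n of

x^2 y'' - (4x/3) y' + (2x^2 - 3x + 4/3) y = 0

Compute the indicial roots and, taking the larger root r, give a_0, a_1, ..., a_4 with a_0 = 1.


Write in Frobenius form y'' + (p(x)/x) y' + (q(x)/x^2) y = 0:
  p(x) = -4/3,  q(x) = 2x^2 - 3x + 4/3.
Indicial equation: r(r-1) + (-4/3) r + (4/3) = 0 -> roots r_1 = 4/3, r_2 = 1.
Take r = r_1 = 4/3. Let y(x) = x^r sum_{n>=0} a_n x^n with a_0 = 1.
Substitute y = x^r sum a_n x^n and match x^{r+n}. The recurrence is
  D(n) a_n - 3 a_{n-1} + 2 a_{n-2} = 0,  where D(n) = (r+n)(r+n-1) + (-4/3)(r+n) + (4/3).
  a_n = [3 a_{n-1} - 2 a_{n-2}] / D(n).
Since the indicial polynomial factors as (r - r_1)(r - r_2), D(n) = (r_1 + n - r_1)(r_1 + n - r_2) = n(n + 1/3).
Evaluating step by step (a_0 = 1):
  n = 1: D(1) = 1(1 + 1/3) = 4/3; numerator = 3(1) = 3; a_1 = (3)/(4/3) = 9/4
  n = 2: D(2) = 2(2 + 1/3) = 14/3; numerator = 3(9/4) - 2(1) = 19/4; a_2 = (19/4)/(14/3) = 57/56
  n = 3: D(3) = 3(3 + 1/3) = 10; numerator = 3(57/56) - 2(9/4) = -81/56; a_3 = (-81/56)/(10) = -81/560
  n = 4: D(4) = 4(4 + 1/3) = 52/3; numerator = 3(-81/560) - 2(57/56) = -1383/560; a_4 = (-1383/560)/(52/3) = -4149/29120

r = 4/3; a_0 = 1; a_1 = 9/4; a_2 = 57/56; a_3 = -81/560; a_4 = -4149/29120


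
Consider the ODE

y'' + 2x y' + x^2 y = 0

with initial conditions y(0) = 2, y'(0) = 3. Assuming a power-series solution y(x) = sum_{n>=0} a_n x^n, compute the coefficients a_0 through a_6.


Ansatz: y(x) = sum_{n>=0} a_n x^n, so y'(x) = sum_{n>=1} n a_n x^(n-1) and y''(x) = sum_{n>=2} n(n-1) a_n x^(n-2).
Substitute into P(x) y'' + Q(x) y' + R(x) y = 0 with P(x) = 1, Q(x) = 2x, R(x) = x^2, and match powers of x.
Initial conditions: a_0 = 2, a_1 = 3.
Setting the coefficient of each power of x to zero and solving order by order (substituting the coefficients already found):
  x^0: 2 a_2 = 0  ->  a_2 = 0
  x^1: 6 a_3 + 2 a_1 = 0  ->  6 a_3 = -2 a_1 = -6  ->  a_3 = -1
  x^2: 12 a_4 + 4 a_2 + a_0 = 0  ->  12 a_4 = -4 a_2 - a_0 = -2  ->  a_4 = -1/6
  x^3: 20 a_5 + 6 a_3 + a_1 = 0  ->  20 a_5 = -6 a_3 - a_1 = 3  ->  a_5 = 3/20
  x^4: 30 a_6 + 8 a_4 + a_2 = 0  ->  30 a_6 = -8 a_4 - a_2 = 4/3  ->  a_6 = 2/45
Truncated series: y(x) = 2 + 3 x - x^3 - (1/6) x^4 + (3/20) x^5 + (2/45) x^6 + O(x^7).

a_0 = 2; a_1 = 3; a_2 = 0; a_3 = -1; a_4 = -1/6; a_5 = 3/20; a_6 = 2/45


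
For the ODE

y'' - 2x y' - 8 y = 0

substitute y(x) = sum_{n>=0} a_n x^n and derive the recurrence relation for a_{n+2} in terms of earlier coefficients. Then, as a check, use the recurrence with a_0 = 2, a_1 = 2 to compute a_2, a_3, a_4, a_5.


Substitute y = sum_n a_n x^n.
y''(x) has coefficient (n+2)(n+1) a_{n+2} at x^n;
-2 x y'(x) has coefficient -2 n a_n at x^n (shift);
-8 y(x) has coefficient -8 a_n at x^n.
Matching x^n: (n+2)(n+1) a_{n+2} + (-2n - 8) a_n = 0.
Thus a_{n+2} = (2n + 8) / ((n+1)(n+2)) * a_n.

Check with a_0 = 2, a_1 = 2 (apply the recurrence for n = 0, 1, 2, 3): a_0 = 2, a_1 = 2, a_2 = 8, a_3 = 10/3, a_4 = 8, a_5 = 7/3.

a_(n+2) = (2n + 8) / ((n+1)(n+2)) * a_n; check: a_0 = 2, a_1 = 2, a_2 = 8, a_3 = 10/3, a_4 = 8, a_5 = 7/3


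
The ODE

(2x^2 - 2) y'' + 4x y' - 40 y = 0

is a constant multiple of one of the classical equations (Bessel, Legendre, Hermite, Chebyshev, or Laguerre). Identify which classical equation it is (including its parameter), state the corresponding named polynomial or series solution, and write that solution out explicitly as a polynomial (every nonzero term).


All three coefficients share the factor -2; dividing through by -2 gives  (1 - x^2) y'' - 2x y' + 20 y = 0.
This matches the Legendre equation (1 - x^2) y'' - 2x y' + n(n+1) y = 0 (note the -2x y' term) with n(n+1) = 20, so n = 4; the polynomial solution is P_4(x).
With y = sum_k a_k x^k, matching x^k gives (k+2)(k+1) a_{k+2} = [k(k+1) - n(n+1)] a_k = (k - 4)(k + 5) a_k. The right side vanishes at k = 4, so the series with the parity of 4 terminates at degree 4.
Standard normalization (P_n(1) = 1): leading coefficient (2n)!/(2^n (n!)^2) = 40320/(16*576) = 35/8, so a_4 = 35/8. Work downward with a_k = (k+1)(k+2) a_{k+2} / ((k - 4)(k + 5)):
  a_2 = (3)(4)(35/8) / ((2 - 4)(2 + 5)) = (105/2)/(-14) = -15/4
  a_0 = (1)(2)(-15/4) / ((0 - 4)(0 + 5)) = (-15/2)/(-20) = 3/8
Hence P_4(x) = 35 x^4/8 - 15 x^2/4 + 3/8.

P_4(x); series = 35 x^4/8 - 15 x^2/4 + 3/8


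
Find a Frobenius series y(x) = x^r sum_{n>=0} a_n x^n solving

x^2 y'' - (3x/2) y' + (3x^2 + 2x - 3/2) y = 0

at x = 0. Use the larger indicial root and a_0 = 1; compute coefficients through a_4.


Write in Frobenius form y'' + (p(x)/x) y' + (q(x)/x^2) y = 0:
  p(x) = -3/2,  q(x) = 3x^2 + 2x - 3/2.
Indicial equation: r(r-1) + (-3/2) r + (-3/2) = 0 -> roots r_1 = 3, r_2 = -1/2.
Take r = r_1 = 3. Let y(x) = x^r sum_{n>=0} a_n x^n with a_0 = 1.
Substitute y = x^r sum a_n x^n and match x^{r+n}. The recurrence is
  D(n) a_n + 2 a_{n-1} + 3 a_{n-2} = 0,  where D(n) = (r+n)(r+n-1) + (-3/2)(r+n) + (-3/2).
  a_n = [-2 a_{n-1} - 3 a_{n-2}] / D(n).
Since the indicial polynomial factors as (r - r_1)(r - r_2), D(n) = (r_1 + n - r_1)(r_1 + n - r_2) = n(n + 7/2).
Evaluating step by step (a_0 = 1):
  n = 1: D(1) = 1(1 + 7/2) = 9/2; numerator = -2(1) = -2; a_1 = (-2)/(9/2) = -4/9
  n = 2: D(2) = 2(2 + 7/2) = 11; numerator = -2(-4/9) - 3(1) = -19/9; a_2 = (-19/9)/(11) = -19/99
  n = 3: D(3) = 3(3 + 7/2) = 39/2; numerator = -2(-19/99) - 3(-4/9) = 170/99; a_3 = (170/99)/(39/2) = 340/3861
  n = 4: D(4) = 4(4 + 7/2) = 30; numerator = -2(340/3861) - 3(-19/99) = 1543/3861; a_4 = (1543/3861)/(30) = 1543/115830

r = 3; a_0 = 1; a_1 = -4/9; a_2 = -19/99; a_3 = 340/3861; a_4 = 1543/115830


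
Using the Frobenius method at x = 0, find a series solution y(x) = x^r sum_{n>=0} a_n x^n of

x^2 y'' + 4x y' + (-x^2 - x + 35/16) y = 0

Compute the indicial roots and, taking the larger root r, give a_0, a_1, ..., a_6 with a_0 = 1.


Write in Frobenius form y'' + (p(x)/x) y' + (q(x)/x^2) y = 0:
  p(x) = 4,  q(x) = -x^2 - x + 35/16.
Indicial equation: r(r-1) + (4) r + (35/16) = 0 -> roots r_1 = -5/4, r_2 = -7/4.
Take r = r_1 = -5/4. Let y(x) = x^r sum_{n>=0} a_n x^n with a_0 = 1.
Substitute y = x^r sum a_n x^n and match x^{r+n}. The recurrence is
  D(n) a_n - 1 a_{n-1} - 1 a_{n-2} = 0,  where D(n) = (r+n)(r+n-1) + (4)(r+n) + (35/16).
  a_n = [1 a_{n-1} + 1 a_{n-2}] / D(n).
Since the indicial polynomial factors as (r - r_1)(r - r_2), D(n) = (r_1 + n - r_1)(r_1 + n - r_2) = n(n + 1/2).
Evaluating step by step (a_0 = 1):
  n = 1: D(1) = 1(1 + 1/2) = 3/2; numerator = 1(1) = 1; a_1 = (1)/(3/2) = 2/3
  n = 2: D(2) = 2(2 + 1/2) = 5; numerator = 1(2/3) + 1(1) = 5/3; a_2 = (5/3)/(5) = 1/3
  n = 3: D(3) = 3(3 + 1/2) = 21/2; numerator = 1(1/3) + 1(2/3) = 1; a_3 = (1)/(21/2) = 2/21
  n = 4: D(4) = 4(4 + 1/2) = 18; numerator = 1(2/21) + 1(1/3) = 3/7; a_4 = (3/7)/(18) = 1/42
  n = 5: D(5) = 5(5 + 1/2) = 55/2; numerator = 1(1/42) + 1(2/21) = 5/42; a_5 = (5/42)/(55/2) = 1/231
  n = 6: D(6) = 6(6 + 1/2) = 39; numerator = 1(1/231) + 1(1/42) = 13/462; a_6 = (13/462)/(39) = 1/1386

r = -5/4; a_0 = 1; a_1 = 2/3; a_2 = 1/3; a_3 = 2/21; a_4 = 1/42; a_5 = 1/231; a_6 = 1/1386


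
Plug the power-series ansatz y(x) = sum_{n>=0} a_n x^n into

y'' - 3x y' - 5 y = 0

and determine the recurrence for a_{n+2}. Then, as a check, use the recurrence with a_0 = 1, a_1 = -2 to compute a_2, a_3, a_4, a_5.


Substitute y = sum_n a_n x^n.
y''(x) has coefficient (n+2)(n+1) a_{n+2} at x^n;
-3 x y'(x) has coefficient -3 n a_n at x^n (shift);
-5 y(x) has coefficient -5 a_n at x^n.
Matching x^n: (n+2)(n+1) a_{n+2} + (-3n - 5) a_n = 0.
Thus a_{n+2} = (3n + 5) / ((n+1)(n+2)) * a_n.

Check with a_0 = 1, a_1 = -2 (apply the recurrence for n = 0, 1, 2, 3): a_0 = 1, a_1 = -2, a_2 = 5/2, a_3 = -8/3, a_4 = 55/24, a_5 = -28/15.

a_(n+2) = (3n + 5) / ((n+1)(n+2)) * a_n; check: a_0 = 1, a_1 = -2, a_2 = 5/2, a_3 = -8/3, a_4 = 55/24, a_5 = -28/15


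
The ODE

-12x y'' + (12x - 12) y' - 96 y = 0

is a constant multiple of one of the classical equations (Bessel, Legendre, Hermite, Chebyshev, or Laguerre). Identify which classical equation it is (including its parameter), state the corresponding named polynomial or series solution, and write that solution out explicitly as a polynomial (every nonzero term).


All three coefficients share the factor -12; dividing through by -12 gives  x y'' + (1 - x) y' + 8 y = 0.
This matches the Laguerre equation x y'' + (1 - x) y' + n y = 0 with n = 8; the polynomial solution is L_8(x).
With y = sum_k a_k x^k, matching x^k gives (k+1)k a_{k+1} + (k+1) a_{k+1} - k a_k + n a_k = 0, i.e. (k+1)^2 a_{k+1} = (k - n) a_k = (k - 8) a_k. The right side vanishes at k = 8, so the series terminates at degree 8.
Standard normalization L_n(0) = 1 gives a_0 = 1. Work upward with a_{k+1} = (k - 8) a_k / (k+1)^2:
  a_1 = (0 - 8)(1) / 1^2 = -8/1 = -8
  a_2 = (1 - 8)(-8) / 2^2 = 56/4 = 14
  a_3 = (2 - 8)(14) / 3^2 = -84/9 = -28/3
  a_4 = (3 - 8)(-28/3) / 4^2 = (140/3)/16 = 35/12
  a_5 = (4 - 8)(35/12) / 5^2 = (-35/3)/25 = -7/15
  a_6 = (5 - 8)(-7/15) / 6^2 = (7/5)/36 = 7/180
  a_7 = (6 - 8)(7/180) / 7^2 = (-7/90)/49 = -1/630
  a_8 = (7 - 8)(-1/630) / 8^2 = (1/630)/64 = 1/40320
Hence L_8(x) = x^8/40320 - x^7/630 + 7 x^6/180 - 7 x^5/15 + 35 x^4/12 - 28 x^3/3 + 14 x^2 - 8 x + 1.

L_8(x); series = x^8/40320 - x^7/630 + 7 x^6/180 - 7 x^5/15 + 35 x^4/12 - 28 x^3/3 + 14 x^2 - 8 x + 1


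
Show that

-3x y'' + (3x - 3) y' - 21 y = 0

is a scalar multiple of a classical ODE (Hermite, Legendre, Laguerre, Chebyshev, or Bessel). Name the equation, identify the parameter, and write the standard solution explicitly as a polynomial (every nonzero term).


All three coefficients share the factor -3; dividing through by -3 gives  x y'' + (1 - x) y' + 7 y = 0.
This matches the Laguerre equation x y'' + (1 - x) y' + n y = 0 with n = 7; the polynomial solution is L_7(x).
With y = sum_k a_k x^k, matching x^k gives (k+1)k a_{k+1} + (k+1) a_{k+1} - k a_k + n a_k = 0, i.e. (k+1)^2 a_{k+1} = (k - n) a_k = (k - 7) a_k. The right side vanishes at k = 7, so the series terminates at degree 7.
Standard normalization L_n(0) = 1 gives a_0 = 1. Work upward with a_{k+1} = (k - 7) a_k / (k+1)^2:
  a_1 = (0 - 7)(1) / 1^2 = -7/1 = -7
  a_2 = (1 - 7)(-7) / 2^2 = 42/4 = 21/2
  a_3 = (2 - 7)(21/2) / 3^2 = (-105/2)/9 = -35/6
  a_4 = (3 - 7)(-35/6) / 4^2 = (70/3)/16 = 35/24
  a_5 = (4 - 7)(35/24) / 5^2 = (-35/8)/25 = -7/40
  a_6 = (5 - 7)(-7/40) / 6^2 = (7/20)/36 = 7/720
  a_7 = (6 - 7)(7/720) / 7^2 = (-7/720)/49 = -1/5040
Hence L_7(x) = -x^7/5040 + 7 x^6/720 - 7 x^5/40 + 35 x^4/24 - 35 x^3/6 + 21 x^2/2 - 7 x + 1.

L_7(x); series = -x^7/5040 + 7 x^6/720 - 7 x^5/40 + 35 x^4/24 - 35 x^3/6 + 21 x^2/2 - 7 x + 1


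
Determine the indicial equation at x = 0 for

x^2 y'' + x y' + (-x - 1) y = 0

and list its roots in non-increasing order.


Divide by x^2 to reach normal form y'' + P_1(x) y' + P_2(x) y = 0 with P_1(x) = 1/x and P_2(x) = -1/x - 1/x^2.
x = 0 is a singular point because the y'-coefficient 1/x has a pole at x = 0 and the y-coefficient -1/x - 1/x^2 has a pole at x = 0.
It is a regular singular point because x P_1(x) = p(x) = 1 and x^2 P_2(x) = q(x) = -x - 1 are polynomials, hence analytic at x = 0.
p(0) = 1,  q(0) = -1.
Indicial equation: r(r-1) + p(0) r + q(0) = 0, i.e. r^2 + (p(0) - 1) r + q(0) = 0, i.e. r^2 - 1 = 0.
Discriminant: (0)^2 - 4(-1) = 4, so r = (0 ± 2)/2.
Solving: r_1 = 1, r_2 = -1.

indicial: r^2 - 1 = 0; roots r_1 = 1, r_2 = -1


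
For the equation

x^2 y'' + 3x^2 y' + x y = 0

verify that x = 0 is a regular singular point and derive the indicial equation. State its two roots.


Divide by x^2 to reach normal form y'' + P_1(x) y' + P_2(x) y = 0 with P_1(x) = 3 and P_2(x) = 1/x.
x = 0 is a singular point because the y-coefficient 1/x has a pole at x = 0.
It is a regular singular point because x P_1(x) = p(x) = 3x and x^2 P_2(x) = q(x) = x are polynomials, hence analytic at x = 0.
p(0) = 0,  q(0) = 0.
Indicial equation: r(r-1) + p(0) r + q(0) = 0, i.e. r^2 + (p(0) - 1) r + q(0) = 0, i.e. r^2 - 1 r = 0.
Discriminant: (-1)^2 - 4(0) = 1, so r = (1 ± 1)/2.
Solving: r_1 = 1, r_2 = 0.

indicial: r^2 - 1 r = 0; roots r_1 = 1, r_2 = 0


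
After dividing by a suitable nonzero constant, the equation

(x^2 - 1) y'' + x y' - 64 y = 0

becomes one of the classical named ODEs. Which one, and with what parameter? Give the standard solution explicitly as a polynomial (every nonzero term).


All three coefficients share the factor -1; dividing through by -1 gives  (1 - x^2) y'' - x y' + 64 y = 0.
This matches the Chebyshev equation (1 - x^2) y'' - x y' + n^2 y = 0 (note the -x y' term, not -2x y') with n^2 = 64, so n = 8; the polynomial solution is T_8(x).
With y = sum_k a_k x^k, matching x^k gives (k+2)(k+1) a_{k+2} = (k^2 - n^2) a_k = (k - 8)(k + 8) a_k. The right side vanishes at k = 8, so the series with the parity of 8 terminates at degree 8.
Standard normalization: leading coefficient of T_n is 2^(n-1), so a_8 = 2^7 = 128. Work downward with a_k = (k+1)(k+2) a_{k+2} / ((k - 8)(k + 8)):
  a_6 = (7)(8)(128) / ((6 - 8)(6 + 8)) = 7168/(-28) = -256
  a_4 = (5)(6)(-256) / ((4 - 8)(4 + 8)) = -7680/(-48) = 160
  a_2 = (3)(4)(160) / ((2 - 8)(2 + 8)) = 1920/(-60) = -32
  a_0 = (1)(2)(-32) / ((0 - 8)(0 + 8)) = -64/(-64) = 1
Hence T_8(x) = 128 x^8 - 256 x^6 + 160 x^4 - 32 x^2 + 1.

T_8(x); series = 128 x^8 - 256 x^6 + 160 x^4 - 32 x^2 + 1


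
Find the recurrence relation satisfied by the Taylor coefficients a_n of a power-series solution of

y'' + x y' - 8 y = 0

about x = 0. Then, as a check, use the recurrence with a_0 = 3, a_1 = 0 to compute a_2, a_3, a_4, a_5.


Substitute y = sum_n a_n x^n.
y''(x) has coefficient (n+2)(n+1) a_{n+2} at x^n;
x y'(x) has coefficient n a_n at x^n (shift);
-8 y(x) has coefficient -8 a_n at x^n.
Matching x^n: (n+2)(n+1) a_{n+2} + (n - 8) a_n = 0.
Thus a_{n+2} = (-n + 8) / ((n+1)(n+2)) * a_n.

Check with a_0 = 3, a_1 = 0 (apply the recurrence for n = 0, 1, 2, 3): a_0 = 3, a_1 = 0, a_2 = 12, a_3 = 0, a_4 = 6, a_5 = 0.

a_(n+2) = (-n + 8) / ((n+1)(n+2)) * a_n; check: a_0 = 3, a_1 = 0, a_2 = 12, a_3 = 0, a_4 = 6, a_5 = 0


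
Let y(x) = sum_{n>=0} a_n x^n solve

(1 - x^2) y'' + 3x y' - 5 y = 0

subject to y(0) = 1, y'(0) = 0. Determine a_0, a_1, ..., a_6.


Ansatz: y(x) = sum_{n>=0} a_n x^n, so y'(x) = sum_{n>=1} n a_n x^(n-1) and y''(x) = sum_{n>=2} n(n-1) a_n x^(n-2).
Substitute into P(x) y'' + Q(x) y' + R(x) y = 0 with P(x) = 1 - x^2, Q(x) = 3x, R(x) = -5, and match powers of x.
Initial conditions: a_0 = 1, a_1 = 0.
Setting the coefficient of each power of x to zero and solving order by order (substituting the coefficients already found):
  x^0: 2 a_2 - 5 a_0 = 0  ->  2 a_2 = 5 a_0 = 5  ->  a_2 = 5/2
  x^1: 6 a_3 - 2 a_1 = 0  ->  6 a_3 = 2 a_1 = 0  ->  a_3 = 0
  x^2: 12 a_4 - a_2 = 0  ->  12 a_4 = a_2 = 5/2  ->  a_4 = 5/24
  x^3: 20 a_5 - 2 a_3 = 0  ->  20 a_5 = 2 a_3 = 0  ->  a_5 = 0
  x^4: 30 a_6 - 5 a_4 = 0  ->  30 a_6 = 5 a_4 = 25/24  ->  a_6 = 5/144
Truncated series: y(x) = 1 + (5/2) x^2 + (5/24) x^4 + (5/144) x^6 + O(x^7).

a_0 = 1; a_1 = 0; a_2 = 5/2; a_3 = 0; a_4 = 5/24; a_5 = 0; a_6 = 5/144


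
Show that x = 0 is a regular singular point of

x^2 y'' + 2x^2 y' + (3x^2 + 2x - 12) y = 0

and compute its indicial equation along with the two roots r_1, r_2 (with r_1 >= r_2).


Divide by x^2 to reach normal form y'' + P_1(x) y' + P_2(x) y = 0 with P_1(x) = 2 and P_2(x) = 3 + 2/x - 12/x^2.
x = 0 is a singular point because the y-coefficient 3 + 2/x - 12/x^2 has a pole at x = 0.
It is a regular singular point because x P_1(x) = p(x) = 2x and x^2 P_2(x) = q(x) = 3x^2 + 2x - 12 are polynomials, hence analytic at x = 0.
p(0) = 0,  q(0) = -12.
Indicial equation: r(r-1) + p(0) r + q(0) = 0, i.e. r^2 + (p(0) - 1) r + q(0) = 0, i.e. r^2 - 1 r - 12 = 0.
Discriminant: (-1)^2 - 4(-12) = 49, so r = (1 ± 7)/2.
Solving: r_1 = 4, r_2 = -3.

indicial: r^2 - 1 r - 12 = 0; roots r_1 = 4, r_2 = -3


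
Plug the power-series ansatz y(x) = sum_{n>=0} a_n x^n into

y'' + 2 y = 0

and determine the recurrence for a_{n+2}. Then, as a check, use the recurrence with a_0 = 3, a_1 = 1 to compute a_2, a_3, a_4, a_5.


Substitute y = sum_n a_n x^n into y'' + (const) y = 0.
y''(x) = sum_{n>=0} (n+2)(n+1) a_{n+2} x^n.
The ODE becomes sum_n [(n+2)(n+1) a_{n+2} + 2 a_n] x^n = 0.
Setting each coefficient to zero gives the recurrence:
  (n+2)(n+1) a_{n+2} + 2 a_n = 0,
  a_{n+2} = -2 / ((n+1)(n+2)) a_n.

Check with a_0 = 3, a_1 = 1 (apply the recurrence for n = 0, 1, 2, 3): a_0 = 3, a_1 = 1, a_2 = -3, a_3 = -1/3, a_4 = 1/2, a_5 = 1/30.

a_{n+2} = -2/((n+1)(n+2)) * a_n; check: a_0 = 3, a_1 = 1, a_2 = -3, a_3 = -1/3, a_4 = 1/2, a_5 = 1/30


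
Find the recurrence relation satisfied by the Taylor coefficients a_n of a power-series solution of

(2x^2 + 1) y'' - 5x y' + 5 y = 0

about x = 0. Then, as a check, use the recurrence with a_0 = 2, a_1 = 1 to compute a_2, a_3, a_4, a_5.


Substitute y = sum_n a_n x^n.
(1 + 2 x^2) y'' contributes (n+2)(n+1) a_{n+2} + 2 n(n-1) a_n at x^n.
-5 x y'(x) contributes -5 n a_n at x^n.
5 y(x) contributes 5 a_n at x^n.
Matching x^n: (n+2)(n+1) a_{n+2} + (2 n(n-1) - 5 n + 5) a_n = 0.
Thus a_{n+2} = (-2 n(n-1) + 5 n - 5) / ((n+1)(n+2)) * a_n.

Check with a_0 = 2, a_1 = 1 (apply the recurrence for n = 0, 1, 2, 3): a_0 = 2, a_1 = 1, a_2 = -5, a_3 = 0, a_4 = -5/12, a_5 = 0.

a_(n+2) = (-2 n(n-1) + 5 n - 5) / ((n+1)(n+2)) * a_n; check: a_0 = 2, a_1 = 1, a_2 = -5, a_3 = 0, a_4 = -5/12, a_5 = 0


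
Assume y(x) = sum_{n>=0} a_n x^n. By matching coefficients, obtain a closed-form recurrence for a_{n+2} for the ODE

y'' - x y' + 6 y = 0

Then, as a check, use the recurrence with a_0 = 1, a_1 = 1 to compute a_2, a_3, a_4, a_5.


Substitute y = sum_n a_n x^n.
y''(x) has coefficient (n+2)(n+1) a_{n+2} at x^n;
-x y'(x) has coefficient -n a_n at x^n (shift);
6 y(x) has coefficient 6 a_n at x^n.
Matching x^n: (n+2)(n+1) a_{n+2} + (-n + 6) a_n = 0.
Thus a_{n+2} = (n - 6) / ((n+1)(n+2)) * a_n.

Check with a_0 = 1, a_1 = 1 (apply the recurrence for n = 0, 1, 2, 3): a_0 = 1, a_1 = 1, a_2 = -3, a_3 = -5/6, a_4 = 1, a_5 = 1/8.

a_(n+2) = (n - 6) / ((n+1)(n+2)) * a_n; check: a_0 = 1, a_1 = 1, a_2 = -3, a_3 = -5/6, a_4 = 1, a_5 = 1/8


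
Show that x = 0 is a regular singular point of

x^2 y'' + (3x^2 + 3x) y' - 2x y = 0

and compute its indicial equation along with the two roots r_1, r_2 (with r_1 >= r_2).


Divide by x^2 to reach normal form y'' + P_1(x) y' + P_2(x) y = 0 with P_1(x) = 3 + 3/x and P_2(x) = -2/x.
x = 0 is a singular point because the y'-coefficient 3 + 3/x has a pole at x = 0 and the y-coefficient -2/x has a pole at x = 0.
It is a regular singular point because x P_1(x) = p(x) = 3x + 3 and x^2 P_2(x) = q(x) = -2x are polynomials, hence analytic at x = 0.
p(0) = 3,  q(0) = 0.
Indicial equation: r(r-1) + p(0) r + q(0) = 0, i.e. r^2 + (p(0) - 1) r + q(0) = 0, i.e. r^2 + 2 r = 0.
Discriminant: (2)^2 - 4(0) = 4, so r = (-2 ± 2)/2.
Solving: r_1 = 0, r_2 = -2.

indicial: r^2 + 2 r = 0; roots r_1 = 0, r_2 = -2


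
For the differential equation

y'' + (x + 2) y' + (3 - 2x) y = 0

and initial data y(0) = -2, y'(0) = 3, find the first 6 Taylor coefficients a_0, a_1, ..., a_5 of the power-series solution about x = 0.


Ansatz: y(x) = sum_{n>=0} a_n x^n, so y'(x) = sum_{n>=1} n a_n x^(n-1) and y''(x) = sum_{n>=2} n(n-1) a_n x^(n-2).
Substitute into P(x) y'' + Q(x) y' + R(x) y = 0 with P(x) = 1, Q(x) = x + 2, R(x) = 3 - 2x, and match powers of x.
Initial conditions: a_0 = -2, a_1 = 3.
Setting the coefficient of each power of x to zero and solving order by order (substituting the coefficients already found):
  x^0: 2 a_2 + 2 a_1 + 3 a_0 = 0  ->  2 a_2 = -2 a_1 - 3 a_0 = 0  ->  a_2 = 0
  x^1: 6 a_3 + 4 a_2 + 4 a_1 - 2 a_0 = 0  ->  6 a_3 = -4 a_2 - 4 a_1 + 2 a_0 = -16  ->  a_3 = -8/3
  x^2: 12 a_4 + 6 a_3 + 5 a_2 - 2 a_1 = 0  ->  12 a_4 = -6 a_3 - 5 a_2 + 2 a_1 = 22  ->  a_4 = 11/6
  x^3: 20 a_5 + 8 a_4 + 6 a_3 - 2 a_2 = 0  ->  20 a_5 = -8 a_4 - 6 a_3 + 2 a_2 = 4/3  ->  a_5 = 1/15
Truncated series: y(x) = -2 + 3 x - (8/3) x^3 + (11/6) x^4 + (1/15) x^5 + O(x^6).

a_0 = -2; a_1 = 3; a_2 = 0; a_3 = -8/3; a_4 = 11/6; a_5 = 1/15


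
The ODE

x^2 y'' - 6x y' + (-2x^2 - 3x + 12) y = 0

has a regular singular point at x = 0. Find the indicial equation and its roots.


Divide by x^2 to reach normal form y'' + P_1(x) y' + P_2(x) y = 0 with P_1(x) = -6/x and P_2(x) = -2 - 3/x + 12/x^2.
x = 0 is a singular point because the y'-coefficient -6/x has a pole at x = 0 and the y-coefficient -2 - 3/x + 12/x^2 has a pole at x = 0.
It is a regular singular point because x P_1(x) = p(x) = -6 and x^2 P_2(x) = q(x) = -2x^2 - 3x + 12 are polynomials, hence analytic at x = 0.
p(0) = -6,  q(0) = 12.
Indicial equation: r(r-1) + p(0) r + q(0) = 0, i.e. r^2 + (p(0) - 1) r + q(0) = 0, i.e. r^2 - 7 r + 12 = 0.
Discriminant: (-7)^2 - 4(12) = 1, so r = (7 ± 1)/2.
Solving: r_1 = 4, r_2 = 3.

indicial: r^2 - 7 r + 12 = 0; roots r_1 = 4, r_2 = 3


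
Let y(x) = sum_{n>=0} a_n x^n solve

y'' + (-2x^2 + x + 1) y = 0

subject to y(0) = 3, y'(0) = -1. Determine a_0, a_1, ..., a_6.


Ansatz: y(x) = sum_{n>=0} a_n x^n, so y'(x) = sum_{n>=1} n a_n x^(n-1) and y''(x) = sum_{n>=2} n(n-1) a_n x^(n-2).
Substitute into P(x) y'' + Q(x) y' + R(x) y = 0 with P(x) = 1, Q(x) = 0, R(x) = -2x^2 + x + 1, and match powers of x.
Initial conditions: a_0 = 3, a_1 = -1.
Setting the coefficient of each power of x to zero and solving order by order (substituting the coefficients already found):
  x^0: 2 a_2 + a_0 = 0  ->  2 a_2 = -a_0 = -3  ->  a_2 = -3/2
  x^1: 6 a_3 + a_1 + a_0 = 0  ->  6 a_3 = -a_1 - a_0 = -2  ->  a_3 = -1/3
  x^2: 12 a_4 + a_2 + a_1 - 2 a_0 = 0  ->  12 a_4 = -a_2 - a_1 + 2 a_0 = 17/2  ->  a_4 = 17/24
  x^3: 20 a_5 + a_3 + a_2 - 2 a_1 = 0  ->  20 a_5 = -a_3 - a_2 + 2 a_1 = -1/6  ->  a_5 = -1/120
  x^4: 30 a_6 + a_4 + a_3 - 2 a_2 = 0  ->  30 a_6 = -a_4 - a_3 + 2 a_2 = -27/8  ->  a_6 = -9/80
Truncated series: y(x) = 3 - x - (3/2) x^2 - (1/3) x^3 + (17/24) x^4 - (1/120) x^5 - (9/80) x^6 + O(x^7).

a_0 = 3; a_1 = -1; a_2 = -3/2; a_3 = -1/3; a_4 = 17/24; a_5 = -1/120; a_6 = -9/80


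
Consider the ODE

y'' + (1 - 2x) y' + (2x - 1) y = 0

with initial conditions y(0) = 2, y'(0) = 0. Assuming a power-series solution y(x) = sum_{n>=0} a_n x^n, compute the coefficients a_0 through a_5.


Ansatz: y(x) = sum_{n>=0} a_n x^n, so y'(x) = sum_{n>=1} n a_n x^(n-1) and y''(x) = sum_{n>=2} n(n-1) a_n x^(n-2).
Substitute into P(x) y'' + Q(x) y' + R(x) y = 0 with P(x) = 1, Q(x) = 1 - 2x, R(x) = 2x - 1, and match powers of x.
Initial conditions: a_0 = 2, a_1 = 0.
Setting the coefficient of each power of x to zero and solving order by order (substituting the coefficients already found):
  x^0: 2 a_2 + a_1 - a_0 = 0  ->  2 a_2 = -a_1 + a_0 = 2  ->  a_2 = 1
  x^1: 6 a_3 + 2 a_2 - 3 a_1 + 2 a_0 = 0  ->  6 a_3 = -2 a_2 + 3 a_1 - 2 a_0 = -6  ->  a_3 = -1
  x^2: 12 a_4 + 3 a_3 - 5 a_2 + 2 a_1 = 0  ->  12 a_4 = -3 a_3 + 5 a_2 - 2 a_1 = 8  ->  a_4 = 2/3
  x^3: 20 a_5 + 4 a_4 - 7 a_3 + 2 a_2 = 0  ->  20 a_5 = -4 a_4 + 7 a_3 - 2 a_2 = -35/3  ->  a_5 = -7/12
Truncated series: y(x) = 2 + x^2 - x^3 + (2/3) x^4 - (7/12) x^5 + O(x^6).

a_0 = 2; a_1 = 0; a_2 = 1; a_3 = -1; a_4 = 2/3; a_5 = -7/12


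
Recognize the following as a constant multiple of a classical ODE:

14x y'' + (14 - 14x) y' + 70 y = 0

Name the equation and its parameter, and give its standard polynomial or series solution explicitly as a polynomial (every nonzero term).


All three coefficients share the factor 14; dividing through by 14 gives  x y'' + (1 - x) y' + 5 y = 0.
This matches the Laguerre equation x y'' + (1 - x) y' + n y = 0 with n = 5; the polynomial solution is L_5(x).
With y = sum_k a_k x^k, matching x^k gives (k+1)k a_{k+1} + (k+1) a_{k+1} - k a_k + n a_k = 0, i.e. (k+1)^2 a_{k+1} = (k - n) a_k = (k - 5) a_k. The right side vanishes at k = 5, so the series terminates at degree 5.
Standard normalization L_n(0) = 1 gives a_0 = 1. Work upward with a_{k+1} = (k - 5) a_k / (k+1)^2:
  a_1 = (0 - 5)(1) / 1^2 = -5/1 = -5
  a_2 = (1 - 5)(-5) / 2^2 = 20/4 = 5
  a_3 = (2 - 5)(5) / 3^2 = -15/9 = -5/3
  a_4 = (3 - 5)(-5/3) / 4^2 = (10/3)/16 = 5/24
  a_5 = (4 - 5)(5/24) / 5^2 = (-5/24)/25 = -1/120
Hence L_5(x) = -x^5/120 + 5 x^4/24 - 5 x^3/3 + 5 x^2 - 5 x + 1.

L_5(x); series = -x^5/120 + 5 x^4/24 - 5 x^3/3 + 5 x^2 - 5 x + 1


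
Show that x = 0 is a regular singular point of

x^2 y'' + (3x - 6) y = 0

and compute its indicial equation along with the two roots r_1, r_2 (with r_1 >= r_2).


Divide by x^2 to reach normal form y'' + P_1(x) y' + P_2(x) y = 0 with P_1(x) = 0 and P_2(x) = 3/x - 6/x^2.
x = 0 is a singular point because the y-coefficient 3/x - 6/x^2 has a pole at x = 0.
It is a regular singular point because x P_1(x) = p(x) = 0 and x^2 P_2(x) = q(x) = 3x - 6 are polynomials, hence analytic at x = 0.
p(0) = 0,  q(0) = -6.
Indicial equation: r(r-1) + p(0) r + q(0) = 0, i.e. r^2 + (p(0) - 1) r + q(0) = 0, i.e. r^2 - 1 r - 6 = 0.
Discriminant: (-1)^2 - 4(-6) = 25, so r = (1 ± 5)/2.
Solving: r_1 = 3, r_2 = -2.

indicial: r^2 - 1 r - 6 = 0; roots r_1 = 3, r_2 = -2


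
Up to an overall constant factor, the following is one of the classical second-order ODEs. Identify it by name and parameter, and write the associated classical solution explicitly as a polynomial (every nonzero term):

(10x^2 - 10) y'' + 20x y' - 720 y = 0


All three coefficients share the factor -10; dividing through by -10 gives  (1 - x^2) y'' - 2x y' + 72 y = 0.
This matches the Legendre equation (1 - x^2) y'' - 2x y' + n(n+1) y = 0 (note the -2x y' term) with n(n+1) = 72, so n = 8; the polynomial solution is P_8(x).
With y = sum_k a_k x^k, matching x^k gives (k+2)(k+1) a_{k+2} = [k(k+1) - n(n+1)] a_k = (k - 8)(k + 9) a_k. The right side vanishes at k = 8, so the series with the parity of 8 terminates at degree 8.
Standard normalization (P_n(1) = 1): leading coefficient (2n)!/(2^n (n!)^2) = 20922789888000/(256*1625702400) = 6435/128, so a_8 = 6435/128. Work downward with a_k = (k+1)(k+2) a_{k+2} / ((k - 8)(k + 9)):
  a_6 = (7)(8)(6435/128) / ((6 - 8)(6 + 9)) = (45045/16)/(-30) = -3003/32
  a_4 = (5)(6)(-3003/32) / ((4 - 8)(4 + 9)) = (-45045/16)/(-52) = 3465/64
  a_2 = (3)(4)(3465/64) / ((2 - 8)(2 + 9)) = (10395/16)/(-66) = -315/32
  a_0 = (1)(2)(-315/32) / ((0 - 8)(0 + 9)) = (-315/16)/(-72) = 35/128
Hence P_8(x) = 6435 x^8/128 - 3003 x^6/32 + 3465 x^4/64 - 315 x^2/32 + 35/128.

P_8(x); series = 6435 x^8/128 - 3003 x^6/32 + 3465 x^4/64 - 315 x^2/32 + 35/128


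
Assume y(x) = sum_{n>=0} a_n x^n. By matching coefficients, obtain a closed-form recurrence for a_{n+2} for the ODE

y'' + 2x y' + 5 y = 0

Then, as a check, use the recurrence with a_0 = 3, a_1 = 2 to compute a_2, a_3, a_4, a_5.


Substitute y = sum_n a_n x^n.
y''(x) has coefficient (n+2)(n+1) a_{n+2} at x^n;
2 x y'(x) has coefficient 2 n a_n at x^n (shift);
5 y(x) has coefficient 5 a_n at x^n.
Matching x^n: (n+2)(n+1) a_{n+2} + (2n + 5) a_n = 0.
Thus a_{n+2} = (-2n - 5) / ((n+1)(n+2)) * a_n.

Check with a_0 = 3, a_1 = 2 (apply the recurrence for n = 0, 1, 2, 3): a_0 = 3, a_1 = 2, a_2 = -15/2, a_3 = -7/3, a_4 = 45/8, a_5 = 77/60.

a_(n+2) = (-2n - 5) / ((n+1)(n+2)) * a_n; check: a_0 = 3, a_1 = 2, a_2 = -15/2, a_3 = -7/3, a_4 = 45/8, a_5 = 77/60


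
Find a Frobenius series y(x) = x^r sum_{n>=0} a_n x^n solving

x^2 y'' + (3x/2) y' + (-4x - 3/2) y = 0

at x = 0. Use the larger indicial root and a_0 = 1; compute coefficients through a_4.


Write in Frobenius form y'' + (p(x)/x) y' + (q(x)/x^2) y = 0:
  p(x) = 3/2,  q(x) = -4x - 3/2.
Indicial equation: r(r-1) + (3/2) r + (-3/2) = 0 -> roots r_1 = 1, r_2 = -3/2.
Take r = r_1 = 1. Let y(x) = x^r sum_{n>=0} a_n x^n with a_0 = 1.
Substitute y = x^r sum a_n x^n and match x^{r+n}. The recurrence is
  D(n) a_n - 4 a_{n-1} = 0,  where D(n) = (r+n)(r+n-1) + (3/2)(r+n) + (-3/2).
  a_n = 4 / D(n) * a_{n-1}.
Since the indicial polynomial factors as (r - r_1)(r - r_2), D(n) = (r_1 + n - r_1)(r_1 + n - r_2) = n(n + 5/2).
Evaluating step by step (a_0 = 1):
  n = 1: D(1) = 1(1 + 5/2) = 7/2; numerator = 4(1) = 4; a_1 = (4)/(7/2) = 8/7
  n = 2: D(2) = 2(2 + 5/2) = 9; numerator = 4(8/7) = 32/7; a_2 = (32/7)/(9) = 32/63
  n = 3: D(3) = 3(3 + 5/2) = 33/2; numerator = 4(32/63) = 128/63; a_3 = (128/63)/(33/2) = 256/2079
  n = 4: D(4) = 4(4 + 5/2) = 26; numerator = 4(256/2079) = 1024/2079; a_4 = (1024/2079)/(26) = 512/27027

r = 1; a_0 = 1; a_1 = 8/7; a_2 = 32/63; a_3 = 256/2079; a_4 = 512/27027


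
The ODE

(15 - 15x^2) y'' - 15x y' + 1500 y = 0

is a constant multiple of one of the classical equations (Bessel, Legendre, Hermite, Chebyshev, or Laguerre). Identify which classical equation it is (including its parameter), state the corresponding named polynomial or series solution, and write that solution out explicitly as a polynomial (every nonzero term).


All three coefficients share the factor 15; dividing through by 15 gives  (1 - x^2) y'' - x y' + 100 y = 0.
This matches the Chebyshev equation (1 - x^2) y'' - x y' + n^2 y = 0 (note the -x y' term, not -2x y') with n^2 = 100, so n = 10; the polynomial solution is T_10(x).
With y = sum_k a_k x^k, matching x^k gives (k+2)(k+1) a_{k+2} = (k^2 - n^2) a_k = (k - 10)(k + 10) a_k. The right side vanishes at k = 10, so the series with the parity of 10 terminates at degree 10.
Standard normalization: leading coefficient of T_n is 2^(n-1), so a_10 = 2^9 = 512. Work downward with a_k = (k+1)(k+2) a_{k+2} / ((k - 10)(k + 10)):
  a_8 = (9)(10)(512) / ((8 - 10)(8 + 10)) = 46080/(-36) = -1280
  a_6 = (7)(8)(-1280) / ((6 - 10)(6 + 10)) = -71680/(-64) = 1120
  a_4 = (5)(6)(1120) / ((4 - 10)(4 + 10)) = 33600/(-84) = -400
  a_2 = (3)(4)(-400) / ((2 - 10)(2 + 10)) = -4800/(-96) = 50
  a_0 = (1)(2)(50) / ((0 - 10)(0 + 10)) = 100/(-100) = -1
Hence T_10(x) = 512 x^10 - 1280 x^8 + 1120 x^6 - 400 x^4 + 50 x^2 - 1.

T_10(x); series = 512 x^10 - 1280 x^8 + 1120 x^6 - 400 x^4 + 50 x^2 - 1


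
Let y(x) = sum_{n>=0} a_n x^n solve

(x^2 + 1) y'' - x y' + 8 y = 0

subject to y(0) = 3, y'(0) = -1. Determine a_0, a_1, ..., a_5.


Ansatz: y(x) = sum_{n>=0} a_n x^n, so y'(x) = sum_{n>=1} n a_n x^(n-1) and y''(x) = sum_{n>=2} n(n-1) a_n x^(n-2).
Substitute into P(x) y'' + Q(x) y' + R(x) y = 0 with P(x) = x^2 + 1, Q(x) = -x, R(x) = 8, and match powers of x.
Initial conditions: a_0 = 3, a_1 = -1.
Setting the coefficient of each power of x to zero and solving order by order (substituting the coefficients already found):
  x^0: 2 a_2 + 8 a_0 = 0  ->  2 a_2 = -8 a_0 = -24  ->  a_2 = -12
  x^1: 6 a_3 + 7 a_1 = 0  ->  6 a_3 = -7 a_1 = 7  ->  a_3 = 7/6
  x^2: 12 a_4 + 8 a_2 = 0  ->  12 a_4 = -8 a_2 = 96  ->  a_4 = 8
  x^3: 20 a_5 + 11 a_3 = 0  ->  20 a_5 = -11 a_3 = -77/6  ->  a_5 = -77/120
Truncated series: y(x) = 3 - x - 12 x^2 + (7/6) x^3 + 8 x^4 - (77/120) x^5 + O(x^6).

a_0 = 3; a_1 = -1; a_2 = -12; a_3 = 7/6; a_4 = 8; a_5 = -77/120


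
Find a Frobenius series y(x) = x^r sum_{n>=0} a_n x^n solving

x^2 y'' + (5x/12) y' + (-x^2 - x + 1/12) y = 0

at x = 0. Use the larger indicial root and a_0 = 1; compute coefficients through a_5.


Write in Frobenius form y'' + (p(x)/x) y' + (q(x)/x^2) y = 0:
  p(x) = 5/12,  q(x) = -x^2 - x + 1/12.
Indicial equation: r(r-1) + (5/12) r + (1/12) = 0 -> roots r_1 = 1/3, r_2 = 1/4.
Take r = r_1 = 1/3. Let y(x) = x^r sum_{n>=0} a_n x^n with a_0 = 1.
Substitute y = x^r sum a_n x^n and match x^{r+n}. The recurrence is
  D(n) a_n - 1 a_{n-1} - 1 a_{n-2} = 0,  where D(n) = (r+n)(r+n-1) + (5/12)(r+n) + (1/12).
  a_n = [1 a_{n-1} + 1 a_{n-2}] / D(n).
Since the indicial polynomial factors as (r - r_1)(r - r_2), D(n) = (r_1 + n - r_1)(r_1 + n - r_2) = n(n + 1/12).
Evaluating step by step (a_0 = 1):
  n = 1: D(1) = 1(1 + 1/12) = 13/12; numerator = 1(1) = 1; a_1 = (1)/(13/12) = 12/13
  n = 2: D(2) = 2(2 + 1/12) = 25/6; numerator = 1(12/13) + 1(1) = 25/13; a_2 = (25/13)/(25/6) = 6/13
  n = 3: D(3) = 3(3 + 1/12) = 37/4; numerator = 1(6/13) + 1(12/13) = 18/13; a_3 = (18/13)/(37/4) = 72/481
  n = 4: D(4) = 4(4 + 1/12) = 49/3; numerator = 1(72/481) + 1(6/13) = 294/481; a_4 = (294/481)/(49/3) = 18/481
  n = 5: D(5) = 5(5 + 1/12) = 305/12; numerator = 1(18/481) + 1(72/481) = 90/481; a_5 = (90/481)/(305/12) = 216/29341

r = 1/3; a_0 = 1; a_1 = 12/13; a_2 = 6/13; a_3 = 72/481; a_4 = 18/481; a_5 = 216/29341


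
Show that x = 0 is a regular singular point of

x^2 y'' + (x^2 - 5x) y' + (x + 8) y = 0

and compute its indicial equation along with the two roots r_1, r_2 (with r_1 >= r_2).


Divide by x^2 to reach normal form y'' + P_1(x) y' + P_2(x) y = 0 with P_1(x) = 1 - 5/x and P_2(x) = 1/x + 8/x^2.
x = 0 is a singular point because the y'-coefficient 1 - 5/x has a pole at x = 0 and the y-coefficient 1/x + 8/x^2 has a pole at x = 0.
It is a regular singular point because x P_1(x) = p(x) = x - 5 and x^2 P_2(x) = q(x) = x + 8 are polynomials, hence analytic at x = 0.
p(0) = -5,  q(0) = 8.
Indicial equation: r(r-1) + p(0) r + q(0) = 0, i.e. r^2 + (p(0) - 1) r + q(0) = 0, i.e. r^2 - 6 r + 8 = 0.
Discriminant: (-6)^2 - 4(8) = 4, so r = (6 ± 2)/2.
Solving: r_1 = 4, r_2 = 2.

indicial: r^2 - 6 r + 8 = 0; roots r_1 = 4, r_2 = 2


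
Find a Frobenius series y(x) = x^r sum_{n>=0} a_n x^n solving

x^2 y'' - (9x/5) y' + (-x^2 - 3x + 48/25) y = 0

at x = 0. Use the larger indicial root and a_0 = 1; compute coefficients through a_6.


Write in Frobenius form y'' + (p(x)/x) y' + (q(x)/x^2) y = 0:
  p(x) = -9/5,  q(x) = -x^2 - 3x + 48/25.
Indicial equation: r(r-1) + (-9/5) r + (48/25) = 0 -> roots r_1 = 8/5, r_2 = 6/5.
Take r = r_1 = 8/5. Let y(x) = x^r sum_{n>=0} a_n x^n with a_0 = 1.
Substitute y = x^r sum a_n x^n and match x^{r+n}. The recurrence is
  D(n) a_n - 3 a_{n-1} - 1 a_{n-2} = 0,  where D(n) = (r+n)(r+n-1) + (-9/5)(r+n) + (48/25).
  a_n = [3 a_{n-1} + 1 a_{n-2}] / D(n).
Since the indicial polynomial factors as (r - r_1)(r - r_2), D(n) = (r_1 + n - r_1)(r_1 + n - r_2) = n(n + 2/5).
Evaluating step by step (a_0 = 1):
  n = 1: D(1) = 1(1 + 2/5) = 7/5; numerator = 3(1) = 3; a_1 = (3)/(7/5) = 15/7
  n = 2: D(2) = 2(2 + 2/5) = 24/5; numerator = 3(15/7) + 1(1) = 52/7; a_2 = (52/7)/(24/5) = 65/42
  n = 3: D(3) = 3(3 + 2/5) = 51/5; numerator = 3(65/42) + 1(15/7) = 95/14; a_3 = (95/14)/(51/5) = 475/714
  n = 4: D(4) = 4(4 + 2/5) = 88/5; numerator = 3(475/714) + 1(65/42) = 1265/357; a_4 = (1265/357)/(88/5) = 575/2856
  n = 5: D(5) = 5(5 + 2/5) = 27; numerator = 3(575/2856) + 1(475/714) = 3625/2856; a_5 = (3625/2856)/(27) = 3625/77112
  n = 6: D(6) = 6(6 + 2/5) = 192/5; numerator = 3(3625/77112) + 1(575/2856) = 1100/3213; a_6 = (1100/3213)/(192/5) = 1375/154224

r = 8/5; a_0 = 1; a_1 = 15/7; a_2 = 65/42; a_3 = 475/714; a_4 = 575/2856; a_5 = 3625/77112; a_6 = 1375/154224


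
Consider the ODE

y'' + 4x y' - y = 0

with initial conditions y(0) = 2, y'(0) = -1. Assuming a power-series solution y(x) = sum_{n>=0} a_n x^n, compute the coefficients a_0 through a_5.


Ansatz: y(x) = sum_{n>=0} a_n x^n, so y'(x) = sum_{n>=1} n a_n x^(n-1) and y''(x) = sum_{n>=2} n(n-1) a_n x^(n-2).
Substitute into P(x) y'' + Q(x) y' + R(x) y = 0 with P(x) = 1, Q(x) = 4x, R(x) = -1, and match powers of x.
Initial conditions: a_0 = 2, a_1 = -1.
Setting the coefficient of each power of x to zero and solving order by order (substituting the coefficients already found):
  x^0: 2 a_2 - a_0 = 0  ->  2 a_2 = a_0 = 2  ->  a_2 = 1
  x^1: 6 a_3 + 3 a_1 = 0  ->  6 a_3 = -3 a_1 = 3  ->  a_3 = 1/2
  x^2: 12 a_4 + 7 a_2 = 0  ->  12 a_4 = -7 a_2 = -7  ->  a_4 = -7/12
  x^3: 20 a_5 + 11 a_3 = 0  ->  20 a_5 = -11 a_3 = -11/2  ->  a_5 = -11/40
Truncated series: y(x) = 2 - x + x^2 + (1/2) x^3 - (7/12) x^4 - (11/40) x^5 + O(x^6).

a_0 = 2; a_1 = -1; a_2 = 1; a_3 = 1/2; a_4 = -7/12; a_5 = -11/40


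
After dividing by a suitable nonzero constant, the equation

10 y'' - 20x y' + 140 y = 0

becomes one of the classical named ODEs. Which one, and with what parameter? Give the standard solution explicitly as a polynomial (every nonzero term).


All three coefficients share the factor 10; dividing through by 10 gives  y'' - 2x y' + 14 y = 0.
This matches the Hermite equation y'' - 2x y' + 2n y = 0 with 2n = 14, so n = 7; the polynomial solution is H_7(x).
With y = sum_k a_k x^k, matching x^k gives (k+2)(k+1) a_{k+2} = 2(k - n) a_k = 2(k - 7) a_k. The right side vanishes at k = 7, so the series with the parity of 7 terminates at degree 7.
Standard normalization: leading coefficient of H_n is 2^n, so a_7 = 2^7 = 128. Work downward with a_k = (k+1)(k+2) a_{k+2} / (2(k - n)):
  a_5 = (6)(7)(128) / (2(5 - 7)) = 5376/(-4) = -1344
  a_3 = (4)(5)(-1344) / (2(3 - 7)) = -26880/(-8) = 3360
  a_1 = (2)(3)(3360) / (2(1 - 7)) = 20160/(-12) = -1680
Hence H_7(x) = 128 x^7 - 1344 x^5 + 3360 x^3 - 1680 x.

H_7(x); series = 128 x^7 - 1344 x^5 + 3360 x^3 - 1680 x
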